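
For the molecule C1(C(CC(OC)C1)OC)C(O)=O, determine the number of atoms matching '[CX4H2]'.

The query [CX4H2] means: sp3 carbon (X4) with exactly two hydrogens.
Check the 12 heavy atoms by environment: 2× C (H2, X4) → match; 3× C (H1, X4) → no; 1× C (H0, X3) → no; 1× O (H0, X1) → no; 1× O (H1, X2) → no; 2× O (H0, X2) → no; 2× C (H3, X4) → no.
That gives 2 matching atoms.

2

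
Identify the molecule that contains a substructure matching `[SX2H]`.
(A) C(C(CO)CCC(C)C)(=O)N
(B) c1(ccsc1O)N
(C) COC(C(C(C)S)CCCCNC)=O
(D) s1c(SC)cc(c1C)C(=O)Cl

C

[SX2H] describes an aliphatic sulfur with two connections, one being H (a thiol).
(A) has a hydroxyl group (-OH) but it is an -OH, not an -SH.
(B) has a hydroxyl group (-OH) but it is an -OH, not an -SH.
(C) contains a thiol (-SH), which satisfies every atom and bond constraint.
(D) has a methylthio ether (-SCH3) but the sulfur has H0 (bonded to two carbons), not H1.
So the answer is (C).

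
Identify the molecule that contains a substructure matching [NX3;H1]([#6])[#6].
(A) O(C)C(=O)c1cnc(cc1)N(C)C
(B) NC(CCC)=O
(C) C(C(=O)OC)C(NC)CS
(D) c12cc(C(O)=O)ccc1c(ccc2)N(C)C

C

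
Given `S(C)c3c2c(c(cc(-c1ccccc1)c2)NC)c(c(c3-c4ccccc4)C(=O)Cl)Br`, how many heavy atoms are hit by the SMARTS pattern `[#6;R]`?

22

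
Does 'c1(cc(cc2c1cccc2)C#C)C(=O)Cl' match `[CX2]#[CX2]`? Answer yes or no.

Yes

The pattern [CX2]#[CX2] describes a carbon-carbon triple bond — an alkyne.
The molecule carries an ethynyl group (-C#CH), whose atoms satisfy every constraint of the query, so the pattern matches.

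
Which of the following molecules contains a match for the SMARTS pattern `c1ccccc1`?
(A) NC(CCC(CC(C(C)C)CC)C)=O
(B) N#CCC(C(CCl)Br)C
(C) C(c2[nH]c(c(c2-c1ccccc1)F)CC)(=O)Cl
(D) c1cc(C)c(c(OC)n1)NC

C

c1ccccc1 describes six aromatic carbons in a ring (a benzene ring).
(A) has a methyl group (-CH3) but no six-membered all-carbon aromatic ring is present.
(B) has a methyl group (-CH3) but no six-membered all-carbon aromatic ring is present.
(C) contains a phenyl ring, which satisfies every atom and bond constraint.
(D) has a methyl group (-CH3) but no six-membered all-carbon aromatic ring is present.
So the answer is (C).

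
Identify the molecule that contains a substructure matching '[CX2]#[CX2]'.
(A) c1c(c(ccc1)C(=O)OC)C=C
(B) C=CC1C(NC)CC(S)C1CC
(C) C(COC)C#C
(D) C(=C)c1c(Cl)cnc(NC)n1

[CX2]#[CX2] describes a carbon-carbon triple bond (an alkyne).
(A) has a vinyl group (-CH=CH2) but the C=C is a double bond; both carbons are CX3, not CX2.
(B) has a vinyl group (-CH=CH2) but the C=C is a double bond; both carbons are CX3, not CX2.
(C) contains an ethynyl group (-C#CH), which satisfies every atom and bond constraint.
(D) has a vinyl group (-CH=CH2) but the C=C is a double bond; both carbons are CX3, not CX2.
So the answer is (C).

C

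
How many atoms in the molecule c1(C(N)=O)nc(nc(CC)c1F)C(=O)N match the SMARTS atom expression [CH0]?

The query [CH0] means: aliphatic carbon with no attached hydrogen.
Check the 15 heavy atoms by environment: 2× n (aromatic, H0) → no; 4× c (aromatic, H0) → no; 2× C (H0) → match; 2× O (H0) → no; 2× N (H2) → no; 1× C (H2) → no; 1× C (H3) → no; 1× F (H0) → no.
That gives 2 matching atoms.

2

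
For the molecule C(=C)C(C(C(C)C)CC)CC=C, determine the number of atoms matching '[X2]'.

Check the 12 heavy atoms by environment: 8× C (X4) → no; 4× C (X3) → no.
No environment satisfies the query, so 0 matching atoms.

0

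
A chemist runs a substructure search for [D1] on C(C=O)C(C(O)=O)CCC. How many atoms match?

The query [D1] means: atom with exactly one heavy-atom neighbour (degree 1).
Check the 10 heavy atoms by environment: 4× C (D2) → no; 2× C (D3) → no; 3× O (D1) → match; 1× C (D1) → match.
Summing the matching environments: 3 + 1 = 4 matching atoms.

4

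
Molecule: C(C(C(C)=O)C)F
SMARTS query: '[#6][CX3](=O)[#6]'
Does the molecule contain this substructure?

Yes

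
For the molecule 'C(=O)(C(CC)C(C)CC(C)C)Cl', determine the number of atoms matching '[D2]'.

2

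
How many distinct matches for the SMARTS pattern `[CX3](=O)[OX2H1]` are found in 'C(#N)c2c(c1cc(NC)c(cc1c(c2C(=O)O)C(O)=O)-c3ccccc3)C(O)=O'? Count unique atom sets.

[CX3](=O)[OX2H1] is the SMARTS for a carboxylic acid: an sp2 carbon double-bonded to O and single-bonded to an -OH oxygen.
The molecule carries 3 separate instances of a carboxylic acid group (-C(=O)OH) meeting every constraint; each maps to a distinct set of atoms, giving 3 matches.

3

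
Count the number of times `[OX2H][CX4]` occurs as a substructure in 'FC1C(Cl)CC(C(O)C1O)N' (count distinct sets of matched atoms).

2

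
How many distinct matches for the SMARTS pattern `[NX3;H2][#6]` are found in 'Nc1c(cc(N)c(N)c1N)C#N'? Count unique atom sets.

4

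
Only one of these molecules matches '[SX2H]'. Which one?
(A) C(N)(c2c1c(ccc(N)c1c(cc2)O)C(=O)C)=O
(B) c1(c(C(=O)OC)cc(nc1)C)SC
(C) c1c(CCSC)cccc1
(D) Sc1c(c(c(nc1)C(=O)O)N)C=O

D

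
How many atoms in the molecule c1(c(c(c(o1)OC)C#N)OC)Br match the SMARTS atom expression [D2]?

4

The query [D2] means: atom with exactly two heavy-atom neighbours.
Check the 12 heavy atoms by environment: 1× o (aromatic, D2) → match; 4× c (aromatic, D3) → no; 2× O (D2) → match; 2× C (D1) → no; 1× Br (D1) → no; 1× C (D2) → match; 1× N (D1) → no.
Summing the matching environments: 1 + 2 + 1 = 4 matching atoms.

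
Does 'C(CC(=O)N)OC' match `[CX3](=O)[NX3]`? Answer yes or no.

The pattern [CX3](=O)[NX3] describes a carbonyl carbon bonded to a trivalent nitrogen — an amide.
The molecule carries a primary amide (-C(=O)NH2), whose atoms satisfy every constraint of the query, so the pattern matches.

Yes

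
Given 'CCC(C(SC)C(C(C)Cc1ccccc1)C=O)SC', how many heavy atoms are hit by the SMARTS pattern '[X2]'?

The query [X2] means: any atom with exactly two total connections (bonds + H).
Check the 20 heavy atoms by environment: 10× C (X4) → no; 2× S (X2) → match; 1× C (X3) → no; 1× O (X1) → no; 6× c (aromatic, X3) → no.
That gives 2 matching atoms.

2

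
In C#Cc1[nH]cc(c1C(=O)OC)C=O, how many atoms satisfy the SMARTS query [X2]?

The query [X2] means: any atom with exactly two total connections (bonds + H).
Check the 13 heavy atoms by environment: 1× n (aromatic, X3) → no; 4× c (aromatic, X3) → no; 2× C (X3) → no; 2× O (X1) → no; 1× O (X2) → match; 1× C (X4) → no; 2× C (X2) → match.
Summing the matching environments: 1 + 2 = 3 matching atoms.

3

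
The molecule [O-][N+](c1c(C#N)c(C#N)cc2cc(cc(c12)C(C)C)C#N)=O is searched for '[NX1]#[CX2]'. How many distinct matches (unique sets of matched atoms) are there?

3

[NX1]#[CX2] is the SMARTS for a nitrile: a nitrogen triple-bonded to a two-connected carbon.
The molecule carries 3 separate instances of a nitrile (-C#N) meeting every constraint; each maps to a distinct set of atoms, giving 3 matches.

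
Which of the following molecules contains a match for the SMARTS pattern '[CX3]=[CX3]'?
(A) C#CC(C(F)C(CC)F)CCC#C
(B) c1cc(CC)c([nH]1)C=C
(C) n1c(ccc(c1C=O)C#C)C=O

B

[CX3]=[CX3] describes a non-aromatic C=C double bond between two sp2 carbons (an alkene).
(A) has an ethynyl group (-C#CH) but the C-C bond is a triple bond, not a double bond.
(B) contains a vinyl group (-CH=CH2), which satisfies every atom and bond constraint.
(C) has an ethynyl group (-C#CH) but the C-C bond is a triple bond, not a double bond.
So the answer is (B).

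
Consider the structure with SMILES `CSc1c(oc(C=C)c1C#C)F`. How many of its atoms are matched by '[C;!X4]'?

4

The query [C;!X4] means: aliphatic carbon that does not have four total connections.
Check the 12 heavy atoms by environment: 1× o (aromatic, X2) → no; 4× c (aromatic, X3) → no; 2× C (X2) → match; 1× S (X2) → no; 1× C (X4) → no; 2× C (X3) → match; 1× F (X1) → no.
Summing the matching environments: 2 + 2 = 4 matching atoms.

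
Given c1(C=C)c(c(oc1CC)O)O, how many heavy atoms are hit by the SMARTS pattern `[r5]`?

The query [r5] means: r5 matches atoms in a five-membered ring.
Check the 11 heavy atoms by environment: 1× o (aromatic, in 5-ring) → match; 4× c (aromatic, in 5-ring) → match; 4× C (acyclic) → no; 2× O (acyclic) → no.
Summing the matching environments: 1 + 4 = 5 matching atoms.

5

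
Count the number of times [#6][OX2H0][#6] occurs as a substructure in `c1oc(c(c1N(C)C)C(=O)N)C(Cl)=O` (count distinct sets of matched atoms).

0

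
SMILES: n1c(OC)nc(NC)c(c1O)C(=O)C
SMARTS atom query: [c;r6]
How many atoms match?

The query [c;r6] means: aromatic carbon that belongs to a six-membered ring.
Check the 14 heavy atoms by environment: 2× n (aromatic, in 6-ring) → no; 4× c (aromatic, in 6-ring) → match; 1× N (acyclic) → no; 4× C (acyclic) → no; 3× O (acyclic) → no.
That gives 4 matching atoms.

4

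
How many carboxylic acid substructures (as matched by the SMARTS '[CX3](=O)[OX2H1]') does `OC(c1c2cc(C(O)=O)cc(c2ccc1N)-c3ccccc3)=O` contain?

[CX3](=O)[OX2H1] is the SMARTS for a carboxylic acid: an sp2 carbon double-bonded to O and single-bonded to an -OH oxygen.
The molecule carries 2 separate instances of a carboxylic acid group (-C(=O)OH) meeting every constraint; each maps to a distinct set of atoms, giving 2 matches.

2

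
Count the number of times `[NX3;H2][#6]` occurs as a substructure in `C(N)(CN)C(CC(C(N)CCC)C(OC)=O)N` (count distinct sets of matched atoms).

4

[NX3;H2][#6] is the SMARTS for a primary amine: a trivalent nitrogen with two H attached to carbon.
The molecule carries 4 separate instances of a primary amino group (-NH2) meeting every constraint; each maps to a distinct set of atoms, giving 4 matches.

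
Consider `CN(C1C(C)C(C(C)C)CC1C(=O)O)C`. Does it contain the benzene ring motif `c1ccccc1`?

No

The pattern c1ccccc1 describes six aromatic carbons in a ring — a benzene ring.
The closest candidate here is a methyl group (-CH3), but no six-membered all-carbon aromatic ring is present. No other fragment satisfies the full query, so there is no match.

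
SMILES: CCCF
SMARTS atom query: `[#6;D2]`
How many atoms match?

2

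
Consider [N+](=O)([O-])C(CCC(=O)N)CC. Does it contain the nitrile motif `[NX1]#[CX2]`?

The pattern [NX1]#[CX2] describes a nitrogen triple-bonded to a two-connected carbon — a nitrile.
The closest candidate here is a primary amide (-C(=O)NH2), but the nitrogen is NX3, not NX1. No other fragment satisfies the full query, so there is no match.

No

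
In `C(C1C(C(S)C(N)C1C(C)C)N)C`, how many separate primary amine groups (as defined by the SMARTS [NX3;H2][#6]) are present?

2

[NX3;H2][#6] is the SMARTS for a primary amine: a trivalent nitrogen with two H attached to carbon.
The molecule carries 2 separate instances of a primary amino group (-NH2) meeting every constraint; each maps to a distinct set of atoms, giving 2 matches.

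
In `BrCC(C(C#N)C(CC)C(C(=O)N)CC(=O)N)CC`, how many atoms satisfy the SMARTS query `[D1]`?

8

Check the 19 heavy atoms by environment: 5× C (D2) → no; 6× C (D3) → no; 1× Br (D1) → match; 2× C (D1) → match; 2× O (D1) → match; 3× N (D1) → match.
Summing the matching environments: 1 + 2 + 2 + 3 = 8 matching atoms.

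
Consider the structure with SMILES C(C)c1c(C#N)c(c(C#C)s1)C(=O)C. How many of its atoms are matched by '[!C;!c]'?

3

The query [!C;!c] means: neither aliphatic nor aromatic carbon — same as [!#6].
Check the 14 heavy atoms by environment: 1× s (aromatic) → match; 4× c (aromatic) → no; 7× C → no; 1× N → match; 1× O → match.
Summing the matching environments: 1 + 1 + 1 = 3 matching atoms.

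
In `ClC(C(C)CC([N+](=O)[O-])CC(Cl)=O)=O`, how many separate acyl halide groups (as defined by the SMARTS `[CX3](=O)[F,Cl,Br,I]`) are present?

2

[CX3](=O)[F,Cl,Br,I] is the SMARTS for an acyl halide: a carbonyl carbon bonded to a halogen.
The molecule carries 2 separate instances of an acyl chloride (-C(=O)Cl) meeting every constraint; each maps to a distinct set of atoms, giving 2 matches.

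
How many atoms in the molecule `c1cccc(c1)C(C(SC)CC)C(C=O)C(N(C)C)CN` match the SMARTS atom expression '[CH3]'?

4

The query [CH3] means: aliphatic carbon with exactly three hydrogens.
Check the 21 heavy atoms by environment: 2× C (H2) → no; 5× C (H1) → no; 1× c (aromatic, H0) → no; 5× c (aromatic, H1) → no; 1× S (H0) → no; 4× C (H3) → match; 1× N (H2) → no; 1× N (H0) → no; 1× O (H0) → no.
That gives 4 matching atoms.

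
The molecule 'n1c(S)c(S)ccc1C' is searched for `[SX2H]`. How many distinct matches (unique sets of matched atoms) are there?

[SX2H] is the SMARTS for a thiol: an aliphatic sulfur with two connections, one being H.
The molecule carries 2 separate instances of a thiol (-SH) meeting every constraint; each maps to a distinct set of atoms, giving 2 matches.

2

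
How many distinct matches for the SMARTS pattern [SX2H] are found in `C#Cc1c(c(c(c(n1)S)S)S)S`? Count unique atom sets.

[SX2H] is the SMARTS for a thiol: an aliphatic sulfur with two connections, one being H.
The molecule carries 4 separate instances of a thiol (-SH) meeting every constraint; each maps to a distinct set of atoms, giving 4 matches.

4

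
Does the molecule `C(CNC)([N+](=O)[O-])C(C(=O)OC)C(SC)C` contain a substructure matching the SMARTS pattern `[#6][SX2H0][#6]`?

The pattern [#6][SX2H0][#6] describes an aliphatic sulfur bridging two carbons with no H on the sulfur — a thioether.
The molecule carries a methylthio ether (-SCH3), whose atoms satisfy every constraint of the query, so the pattern matches.

Yes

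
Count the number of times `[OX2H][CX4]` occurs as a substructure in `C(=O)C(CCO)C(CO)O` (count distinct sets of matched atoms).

3

[OX2H][CX4] is the SMARTS for an aliphatic alcohol: a hydroxyl oxygen bound to an sp3 (X4) carbon.
The molecule carries 3 separate instances of a hydroxyl group (-OH) meeting every constraint; each maps to a distinct set of atoms, giving 3 matches.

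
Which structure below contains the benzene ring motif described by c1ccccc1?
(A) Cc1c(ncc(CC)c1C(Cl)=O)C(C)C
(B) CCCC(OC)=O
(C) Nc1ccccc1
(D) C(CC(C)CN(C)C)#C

C

c1ccccc1 describes six aromatic carbons in a ring (a benzene ring).
(A) has a methyl group (-CH3) but no six-membered all-carbon aromatic ring is present.
(B) has a methyl group (-CH3) but no six-membered all-carbon aromatic ring is present.
(C) contains the required atom environment, so the pattern matches.
(D) has a methyl group (-CH3) but no six-membered all-carbon aromatic ring is present.
So the answer is (C).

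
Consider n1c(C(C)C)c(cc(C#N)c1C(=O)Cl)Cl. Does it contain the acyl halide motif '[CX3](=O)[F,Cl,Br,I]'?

The pattern [CX3](=O)[F,Cl,Br,I] describes a carbonyl carbon bonded to a halogen — an acyl halide.
The molecule carries an acyl chloride (-C(=O)Cl), whose atoms satisfy every constraint of the query, so the pattern matches.

Yes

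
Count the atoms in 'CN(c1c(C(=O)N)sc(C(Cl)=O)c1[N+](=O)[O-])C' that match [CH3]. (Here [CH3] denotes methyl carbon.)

2

The query [CH3] means: aliphatic carbon with exactly three hydrogens.
Check the 17 heavy atoms by environment: 1× s (aromatic, H0) → no; 4× c (aromatic, H0) → no; 1× N (charge +1, H0) → no; 1× O (charge -1, H0) → no; 3× O (H0) → no; 2× C (H0) → no; 1× Cl (H0) → no; 1× N (H0) → no; 2× C (H3) → match; 1× N (H2) → no.
That gives 2 matching atoms.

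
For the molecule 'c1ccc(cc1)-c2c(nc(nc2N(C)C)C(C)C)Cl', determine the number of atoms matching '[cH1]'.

The query [cH1] means: aromatic carbon bearing exactly one hydrogen.
Check the 19 heavy atoms by environment: 2× n (aromatic, H0) → no; 5× c (aromatic, H0) → no; 1× C (H1) → no; 4× C (H3) → no; 5× c (aromatic, H1) → match; 1× Cl (H0) → no; 1× N (H0) → no.
That gives 5 matching atoms.

5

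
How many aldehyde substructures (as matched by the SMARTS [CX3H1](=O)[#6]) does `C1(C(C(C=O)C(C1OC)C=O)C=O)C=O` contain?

4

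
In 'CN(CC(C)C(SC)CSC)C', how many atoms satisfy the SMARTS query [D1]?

5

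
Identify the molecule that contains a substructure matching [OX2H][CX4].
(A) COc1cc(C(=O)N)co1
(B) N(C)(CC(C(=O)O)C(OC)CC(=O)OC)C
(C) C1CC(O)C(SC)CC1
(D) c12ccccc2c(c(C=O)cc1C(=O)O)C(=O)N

[OX2H][CX4] describes a hydroxyl oxygen bound to an sp3 (X4) carbon (an aliphatic alcohol).
(A) has a methoxy ether (-OCH3) but the oxygen has H0 (ether), not H1.
(B) has a carboxylic acid group (-C(=O)OH) but the -OH is on a CX3 carbonyl carbon, not a CX4 carbon.
(C) contains a hydroxyl group (-OH), which satisfies every atom and bond constraint.
(D) has a carboxylic acid group (-C(=O)OH) but the -OH is on a CX3 carbonyl carbon, not a CX4 carbon.
So the answer is (C).

C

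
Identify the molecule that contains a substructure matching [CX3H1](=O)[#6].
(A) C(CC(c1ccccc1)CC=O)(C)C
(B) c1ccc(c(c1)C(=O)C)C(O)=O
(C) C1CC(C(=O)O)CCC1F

[CX3H1](=O)[#6] describes an sp2 carbon with one H, double-bonded to O and single-bonded to carbon (an aldehyde).
(A) contains an aldehyde (-CHO), which satisfies every atom and bond constraint.
(B) has an acetyl/ketone group (-C(=O)CH3) but the carbonyl carbon has H0 (two carbon neighbours), not H1.
(C) has a carboxylic acid group (-C(=O)OH) but the carbonyl carbon has H0 and is bonded to O, not H1.
So the answer is (A).

A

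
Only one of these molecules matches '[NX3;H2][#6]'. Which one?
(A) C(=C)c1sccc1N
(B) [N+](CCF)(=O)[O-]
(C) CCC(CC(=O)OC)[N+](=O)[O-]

A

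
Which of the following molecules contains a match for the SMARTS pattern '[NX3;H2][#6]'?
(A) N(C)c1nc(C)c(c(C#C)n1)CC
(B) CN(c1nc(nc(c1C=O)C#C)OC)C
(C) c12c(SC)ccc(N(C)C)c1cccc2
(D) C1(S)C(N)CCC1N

D

[NX3;H2][#6] describes a trivalent nitrogen with two H attached to carbon (a primary amine).
(A) has an N-methylamino group (-NHCH3) but the nitrogen bears two carbons and only one H (H1), not H2.
(B) has a dimethylamino group (-N(CH3)2) but the nitrogen has H0, not H2.
(C) has a dimethylamino group (-N(CH3)2) but the nitrogen has H0, not H2.
(D) contains a primary amino group (-NH2), which satisfies every atom and bond constraint.
So the answer is (D).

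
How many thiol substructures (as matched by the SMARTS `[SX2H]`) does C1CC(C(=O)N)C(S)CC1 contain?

1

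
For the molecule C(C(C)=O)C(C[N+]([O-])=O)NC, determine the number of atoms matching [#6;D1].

2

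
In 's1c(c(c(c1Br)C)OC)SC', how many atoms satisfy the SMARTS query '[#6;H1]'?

0

The query [#6;H1] means: any carbon bearing exactly one hydrogen.
Check the 11 heavy atoms by environment: 1× s (aromatic, H0) → no; 4× c (aromatic, H0) → no; 1× O (H0) → no; 3× C (H3) → no; 1× S (H0) → no; 1× Br (H0) → no.
No environment satisfies the query, so 0 matching atoms.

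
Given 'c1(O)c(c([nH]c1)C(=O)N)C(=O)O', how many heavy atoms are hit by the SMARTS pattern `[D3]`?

5

The query [D3] means: atom with exactly three heavy-atom neighbours.
Check the 12 heavy atoms by environment: 1× n (aromatic, D2) → no; 3× c (aromatic, D3) → match; 1× c (aromatic, D2) → no; 2× C (D3) → match; 4× O (D1) → no; 1× N (D1) → no.
Summing the matching environments: 3 + 2 = 5 matching atoms.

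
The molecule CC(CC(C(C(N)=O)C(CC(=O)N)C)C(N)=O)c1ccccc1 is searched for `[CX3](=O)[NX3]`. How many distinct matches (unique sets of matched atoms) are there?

[CX3](=O)[NX3] is the SMARTS for an amide: a carbonyl carbon bonded to a trivalent nitrogen.
The molecule carries 3 separate instances of a primary amide (-C(=O)NH2) meeting every constraint; each maps to a distinct set of atoms, giving 3 matches.

3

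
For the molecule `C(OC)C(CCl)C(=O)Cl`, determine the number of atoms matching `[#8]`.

2

Check the 9 heavy atoms by environment: 5× C → no; 2× O → match; 2× Cl → no.
That gives 2 matching atoms.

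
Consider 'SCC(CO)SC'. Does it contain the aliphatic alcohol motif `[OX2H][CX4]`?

The pattern [OX2H][CX4] describes a hydroxyl oxygen bound to an sp3 (X4) carbon — an aliphatic alcohol.
The molecule carries a hydroxyl group (-OH), whose atoms satisfy every constraint of the query, so the pattern matches.

Yes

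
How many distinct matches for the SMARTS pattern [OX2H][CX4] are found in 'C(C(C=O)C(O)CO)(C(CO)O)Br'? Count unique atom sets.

4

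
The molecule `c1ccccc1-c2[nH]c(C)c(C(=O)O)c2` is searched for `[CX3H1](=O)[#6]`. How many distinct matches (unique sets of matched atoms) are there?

0

[CX3H1](=O)[#6] is the SMARTS for an aldehyde: an sp2 carbon with one H, double-bonded to O and single-bonded to carbon.
The molecule has a carboxylic acid group (-C(=O)OH), but the carbonyl carbon has H0 and is bonded to O, not H1; nothing else fits, so there are 0 matches.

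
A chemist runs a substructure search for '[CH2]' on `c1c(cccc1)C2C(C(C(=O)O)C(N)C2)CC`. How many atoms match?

2

Check the 17 heavy atoms by environment: 2× C (H2) → match; 4× C (H1) → no; 1× C (H0) → no; 1× O (H0) → no; 1× O (H1) → no; 1× N (H2) → no; 1× C (H3) → no; 1× c (aromatic, H0) → no; 5× c (aromatic, H1) → no.
That gives 2 matching atoms.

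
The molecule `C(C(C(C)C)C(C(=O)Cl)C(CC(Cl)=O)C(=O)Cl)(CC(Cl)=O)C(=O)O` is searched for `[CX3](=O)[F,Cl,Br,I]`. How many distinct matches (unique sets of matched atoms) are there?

4

[CX3](=O)[F,Cl,Br,I] is the SMARTS for an acyl halide: a carbonyl carbon bonded to a halogen.
The molecule carries 4 separate instances of an acyl chloride (-C(=O)Cl) meeting every constraint; each maps to a distinct set of atoms, giving 4 matches.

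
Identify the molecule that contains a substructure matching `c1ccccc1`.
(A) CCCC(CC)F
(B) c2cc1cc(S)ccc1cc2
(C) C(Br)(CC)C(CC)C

B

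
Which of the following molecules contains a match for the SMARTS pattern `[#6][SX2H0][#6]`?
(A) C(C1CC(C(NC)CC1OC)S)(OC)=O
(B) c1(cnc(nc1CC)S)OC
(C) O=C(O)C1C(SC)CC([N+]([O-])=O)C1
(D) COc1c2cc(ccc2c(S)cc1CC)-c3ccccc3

[#6][SX2H0][#6] describes an aliphatic sulfur bridging two carbons with no H on the sulfur (a thioether).
(A) has a methoxy ether (-OCH3) but the bridging atom is O, not S.
(B) has a methoxy ether (-OCH3) but the bridging atom is O, not S.
(C) contains a methylthio ether (-SCH3), which satisfies every atom and bond constraint.
(D) has a thiol (-SH) but the sulfur has H1, not H0 bridging two carbons.
So the answer is (C).

C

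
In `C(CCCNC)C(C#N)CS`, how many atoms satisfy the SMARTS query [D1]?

3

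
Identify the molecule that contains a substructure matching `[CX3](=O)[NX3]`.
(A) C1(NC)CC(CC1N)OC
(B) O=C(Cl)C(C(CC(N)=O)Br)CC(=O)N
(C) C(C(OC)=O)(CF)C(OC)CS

B

[CX3](=O)[NX3] describes a carbonyl carbon bonded to a trivalent nitrogen (an amide).
(A) has a primary amino group (-NH2) but the -NH2 is not attached to a carbonyl carbon.
(B) contains a primary amide (-C(=O)NH2), which satisfies every atom and bond constraint.
(C) has a methyl-ester group (-C(=O)OCH3) but the carbonyl is bonded to O, not to an NX3 nitrogen.
So the answer is (B).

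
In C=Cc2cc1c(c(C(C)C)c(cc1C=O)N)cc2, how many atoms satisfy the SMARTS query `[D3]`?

Check the 18 heavy atoms by environment: 6× c (aromatic, D3) → match; 4× c (aromatic, D2) → no; 2× C (D2) → no; 3× C (D1) → no; 1× C (D3) → match; 1× O (D1) → no; 1× N (D1) → no.
Summing the matching environments: 6 + 1 = 7 matching atoms.

7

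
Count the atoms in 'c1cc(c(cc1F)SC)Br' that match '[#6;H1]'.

3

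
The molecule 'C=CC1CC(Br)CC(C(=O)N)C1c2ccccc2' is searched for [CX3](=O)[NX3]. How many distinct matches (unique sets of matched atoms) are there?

[CX3](=O)[NX3] is the SMARTS for an amide: a carbonyl carbon bonded to a trivalent nitrogen.
Exactly one fragment in the molecule meets all constraints, giving 1 match.

1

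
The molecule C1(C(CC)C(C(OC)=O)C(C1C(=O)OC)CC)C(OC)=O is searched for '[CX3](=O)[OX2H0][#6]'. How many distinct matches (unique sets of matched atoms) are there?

[CX3](=O)[OX2H0][#6] is the SMARTS for an ester: a carbonyl carbon bonded to an oxygen that is itself bonded to carbon (no H on that O).
The molecule carries 3 separate instances of a methyl-ester group (-C(=O)OCH3) meeting every constraint; each maps to a distinct set of atoms, giving 3 matches.

3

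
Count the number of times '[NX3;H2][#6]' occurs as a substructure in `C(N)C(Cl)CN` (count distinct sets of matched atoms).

[NX3;H2][#6] is the SMARTS for a primary amine: a trivalent nitrogen with two H attached to carbon.
The molecule carries 2 separate instances of a primary amino group (-NH2) meeting every constraint; each maps to a distinct set of atoms, giving 2 matches.

2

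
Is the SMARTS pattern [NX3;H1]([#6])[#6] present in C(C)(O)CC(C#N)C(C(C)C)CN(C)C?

No

The pattern [NX3;H1]([#6])[#6] describes a trivalent nitrogen with one H, bonded to two carbons — a secondary amine.
The closest candidate here is a dimethylamino group (-N(CH3)2), but the nitrogen has H0, not H1. No other fragment satisfies the full query, so there is no match.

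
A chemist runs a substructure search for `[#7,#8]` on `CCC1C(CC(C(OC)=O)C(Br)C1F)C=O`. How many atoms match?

3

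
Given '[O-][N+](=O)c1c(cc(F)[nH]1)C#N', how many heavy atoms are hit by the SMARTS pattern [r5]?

5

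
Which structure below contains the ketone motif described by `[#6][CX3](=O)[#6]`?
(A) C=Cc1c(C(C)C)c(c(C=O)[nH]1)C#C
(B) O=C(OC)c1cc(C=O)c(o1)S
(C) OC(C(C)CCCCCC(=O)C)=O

C

[#6][CX3](=O)[#6] describes a carbonyl carbon (no H) flanked by two carbons (a ketone).
(A) has an aldehyde (-CHO) but the carbonyl carbon has H1, so it is not flanked by two carbons.
(B) has a methyl-ester group (-C(=O)OCH3) but one neighbour of the carbonyl carbon is O, not C.
(C) contains an acetyl/ketone group (-C(=O)CH3), which satisfies every atom and bond constraint.
So the answer is (C).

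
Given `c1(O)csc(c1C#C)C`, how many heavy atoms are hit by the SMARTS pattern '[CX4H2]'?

The query [CX4H2] means: sp3 carbon (X4) with exactly two hydrogens.
Check the 9 heavy atoms by environment: 1× s (aromatic, H0, X2) → no; 1× c (aromatic, H1, X3) → no; 3× c (aromatic, H0, X3) → no; 1× O (H1, X2) → no; 1× C (H3, X4) → no; 1× C (H0, X2) → no; 1× C (H1, X2) → no.
No environment satisfies the query, so 0 matching atoms.

0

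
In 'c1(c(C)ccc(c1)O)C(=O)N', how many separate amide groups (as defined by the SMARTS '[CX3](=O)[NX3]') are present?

[CX3](=O)[NX3] is the SMARTS for an amide: a carbonyl carbon bonded to a trivalent nitrogen.
Exactly one fragment in the molecule meets all constraints, giving 1 match.

1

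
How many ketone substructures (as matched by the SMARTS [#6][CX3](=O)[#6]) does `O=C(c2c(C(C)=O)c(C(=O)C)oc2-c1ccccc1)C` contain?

[#6][CX3](=O)[#6] is the SMARTS for a ketone: a carbonyl carbon (no H) flanked by two carbons.
The molecule carries 3 separate instances of an acetyl/ketone group (-C(=O)CH3) meeting every constraint; each maps to a distinct set of atoms, giving 3 matches.

3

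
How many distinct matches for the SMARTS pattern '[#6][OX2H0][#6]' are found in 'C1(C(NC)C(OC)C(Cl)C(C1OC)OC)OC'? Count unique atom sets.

4

[#6][OX2H0][#6] is the SMARTS for an ether: an aliphatic oxygen bridging two carbons with no H on the oxygen.
The molecule carries 4 separate instances of a methoxy ether (-OCH3) meeting every constraint; each maps to a distinct set of atoms, giving 4 matches.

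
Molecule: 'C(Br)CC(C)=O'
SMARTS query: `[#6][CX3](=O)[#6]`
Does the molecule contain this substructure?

The pattern [#6][CX3](=O)[#6] describes a carbonyl carbon (no H) flanked by two carbons — a ketone.
The molecule carries an acetyl/ketone group (-C(=O)CH3), whose atoms satisfy every constraint of the query, so the pattern matches.

Yes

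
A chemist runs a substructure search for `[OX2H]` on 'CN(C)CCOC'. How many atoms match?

0

The query [OX2H] means: aliphatic oxygen with two connections, one of which is H — an -OH oxygen.
Check the 7 heavy atoms by environment: 2× C (H2, X4) → no; 1× N (H0, X3) → no; 3× C (H3, X4) → no; 1× O (H0, X2) → no.
No environment satisfies the query, so 0 matching atoms.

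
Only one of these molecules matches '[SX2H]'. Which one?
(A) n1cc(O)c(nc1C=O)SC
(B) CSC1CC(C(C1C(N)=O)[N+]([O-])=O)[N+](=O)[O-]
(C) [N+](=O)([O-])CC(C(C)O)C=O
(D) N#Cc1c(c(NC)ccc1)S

D

[SX2H] describes an aliphatic sulfur with two connections, one being H (a thiol).
(A) has a hydroxyl group (-OH) but it is an -OH, not an -SH.
(B) has a methylthio ether (-SCH3) but the sulfur has H0 (bonded to two carbons), not H1.
(C) has a hydroxyl group (-OH) but it is an -OH, not an -SH.
(D) contains a thiol (-SH), which satisfies every atom and bond constraint.
So the answer is (D).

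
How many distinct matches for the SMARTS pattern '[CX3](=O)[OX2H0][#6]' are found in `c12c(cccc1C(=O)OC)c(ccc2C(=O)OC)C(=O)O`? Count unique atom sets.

2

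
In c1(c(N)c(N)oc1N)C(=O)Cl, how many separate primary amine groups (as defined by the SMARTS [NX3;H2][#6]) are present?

3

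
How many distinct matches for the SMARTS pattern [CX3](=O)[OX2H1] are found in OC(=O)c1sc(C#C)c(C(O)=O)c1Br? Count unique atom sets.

2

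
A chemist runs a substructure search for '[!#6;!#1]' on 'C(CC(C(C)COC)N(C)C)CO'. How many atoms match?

3

The query [!#6;!#1] means: not carbon and not hydrogen — any heteroatom.
Check the 13 heavy atoms by environment: 10× C → no; 2× O → match; 1× N → match.
Summing the matching environments: 2 + 1 = 3 matching atoms.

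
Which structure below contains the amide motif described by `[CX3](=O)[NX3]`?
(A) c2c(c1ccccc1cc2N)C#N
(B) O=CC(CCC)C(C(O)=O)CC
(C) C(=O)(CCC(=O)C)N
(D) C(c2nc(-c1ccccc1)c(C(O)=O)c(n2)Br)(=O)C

C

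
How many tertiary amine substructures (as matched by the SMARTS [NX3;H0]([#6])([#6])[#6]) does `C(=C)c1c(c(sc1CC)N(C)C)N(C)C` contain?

2

[NX3;H0]([#6])([#6])[#6] is the SMARTS for a tertiary amine: a trivalent nitrogen with no H, bonded to three carbons.
The molecule carries 2 separate instances of a dimethylamino group (-N(CH3)2) meeting every constraint; each maps to a distinct set of atoms, giving 2 matches.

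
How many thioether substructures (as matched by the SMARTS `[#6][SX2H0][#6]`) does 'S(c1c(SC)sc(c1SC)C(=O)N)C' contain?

[#6][SX2H0][#6] is the SMARTS for a thioether: an aliphatic sulfur bridging two carbons with no H on the sulfur.
The molecule carries 3 separate instances of a methylthio ether (-SCH3) meeting every constraint; each maps to a distinct set of atoms, giving 3 matches.

3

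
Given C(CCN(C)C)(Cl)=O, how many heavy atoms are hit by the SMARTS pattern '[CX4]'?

The query [CX4] means: C with X4: aliphatic carbon with exactly 4 total connections (bonds + H).
Check the 8 heavy atoms by environment: 4× C (X4) → match; 1× N (X3) → no; 1× C (X3) → no; 1× O (X1) → no; 1× Cl (X1) → no.
That gives 4 matching atoms.

4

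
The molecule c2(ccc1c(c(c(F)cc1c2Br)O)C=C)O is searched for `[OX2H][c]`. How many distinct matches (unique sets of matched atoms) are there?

[OX2H][c] is the SMARTS for a phenol: a hydroxyl oxygen attached to an aromatic carbon.
The molecule carries 2 separate instances of a hydroxyl group (-OH) meeting every constraint; each maps to a distinct set of atoms, giving 2 matches.

2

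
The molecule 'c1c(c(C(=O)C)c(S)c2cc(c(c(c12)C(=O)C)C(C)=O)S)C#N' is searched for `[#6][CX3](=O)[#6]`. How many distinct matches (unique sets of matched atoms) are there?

[#6][CX3](=O)[#6] is the SMARTS for a ketone: a carbonyl carbon (no H) flanked by two carbons.
The molecule carries 3 separate instances of an acetyl/ketone group (-C(=O)CH3) meeting every constraint; each maps to a distinct set of atoms, giving 3 matches.

3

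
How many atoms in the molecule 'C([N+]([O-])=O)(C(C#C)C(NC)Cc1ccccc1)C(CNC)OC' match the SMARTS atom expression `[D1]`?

The query [D1] means: atom with exactly one heavy-atom neighbour (degree 1).
Check the 23 heavy atoms by environment: 3× C (D2) → no; 4× C (D3) → no; 1× c (aromatic, D3) → no; 5× c (aromatic, D2) → no; 2× N (D2) → no; 4× C (D1) → match; 1× O (D2) → no; 1× N (charge +1, D3) → no; 1× O (charge -1, D1) → match; 1× O (D1) → match.
Summing the matching environments: 4 + 1 + 1 = 6 matching atoms.

6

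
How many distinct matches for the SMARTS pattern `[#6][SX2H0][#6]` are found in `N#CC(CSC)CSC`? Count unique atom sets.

2

[#6][SX2H0][#6] is the SMARTS for a thioether: an aliphatic sulfur bridging two carbons with no H on the sulfur.
The molecule carries 2 separate instances of a methylthio ether (-SCH3) meeting every constraint; each maps to a distinct set of atoms, giving 2 matches.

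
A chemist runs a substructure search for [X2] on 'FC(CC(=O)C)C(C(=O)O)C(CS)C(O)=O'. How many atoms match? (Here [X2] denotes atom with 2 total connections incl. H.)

3

Check the 16 heavy atoms by environment: 6× C (X4) → no; 3× C (X3) → no; 3× O (X1) → no; 2× O (X2) → match; 1× S (X2) → match; 1× F (X1) → no.
Summing the matching environments: 2 + 1 = 3 matching atoms.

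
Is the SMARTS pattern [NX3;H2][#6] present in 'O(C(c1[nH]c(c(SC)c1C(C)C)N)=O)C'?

Yes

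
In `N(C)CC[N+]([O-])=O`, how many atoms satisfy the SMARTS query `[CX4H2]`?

Check the 7 heavy atoms by environment: 2× C (H2, X4) → match; 1× N (charge +1, H0, X3) → no; 1× O (charge -1, H0, X1) → no; 1× O (H0, X1) → no; 1× N (H1, X3) → no; 1× C (H3, X4) → no.
That gives 2 matching atoms.

2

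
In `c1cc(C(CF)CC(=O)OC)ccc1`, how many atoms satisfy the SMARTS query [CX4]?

4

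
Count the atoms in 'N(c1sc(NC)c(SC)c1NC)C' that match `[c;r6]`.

0

The query [c;r6] means: aromatic carbon that belongs to a six-membered ring.
Check the 13 heavy atoms by environment: 1× s (aromatic, in 5-ring) → no; 4× c (aromatic, in 5-ring) → no; 3× N (acyclic) → no; 4× C (acyclic) → no; 1× S (acyclic) → no.
No environment satisfies the query, so 0 matching atoms.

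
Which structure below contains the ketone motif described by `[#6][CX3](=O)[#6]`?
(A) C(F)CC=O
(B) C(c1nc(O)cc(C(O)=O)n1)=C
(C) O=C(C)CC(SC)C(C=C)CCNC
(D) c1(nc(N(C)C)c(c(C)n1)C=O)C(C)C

C

[#6][CX3](=O)[#6] describes a carbonyl carbon (no H) flanked by two carbons (a ketone).
(A) has an aldehyde (-CHO) but the carbonyl carbon has H1, so it is not flanked by two carbons.
(B) has a carboxylic acid group (-C(=O)OH) but one neighbour of the carbonyl carbon is O, not C.
(C) contains an acetyl/ketone group (-C(=O)CH3), which satisfies every atom and bond constraint.
(D) has an aldehyde (-CHO) but the carbonyl carbon has H1, so it is not flanked by two carbons.
So the answer is (C).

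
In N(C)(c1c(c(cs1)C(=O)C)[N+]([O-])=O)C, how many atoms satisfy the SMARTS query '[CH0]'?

1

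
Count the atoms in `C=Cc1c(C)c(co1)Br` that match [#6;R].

4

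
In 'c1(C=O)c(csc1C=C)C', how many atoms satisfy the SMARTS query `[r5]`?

5

Check the 10 heavy atoms by environment: 1× s (aromatic, in 5-ring) → match; 4× c (aromatic, in 5-ring) → match; 4× C (acyclic) → no; 1× O (acyclic) → no.
Summing the matching environments: 1 + 4 = 5 matching atoms.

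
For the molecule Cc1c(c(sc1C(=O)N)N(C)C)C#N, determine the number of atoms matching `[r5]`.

5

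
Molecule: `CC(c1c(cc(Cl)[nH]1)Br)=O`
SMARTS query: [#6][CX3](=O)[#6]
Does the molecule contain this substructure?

The pattern [#6][CX3](=O)[#6] describes a carbonyl carbon (no H) flanked by two carbons — a ketone.
The molecule carries an acetyl/ketone group (-C(=O)CH3), whose atoms satisfy every constraint of the query, so the pattern matches.

Yes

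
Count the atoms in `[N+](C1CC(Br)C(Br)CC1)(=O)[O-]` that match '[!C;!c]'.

5

The query [!C;!c] means: neither aliphatic nor aromatic carbon — same as [!#6].
Check the 11 heavy atoms by environment: 6× C → no; 1× N (charge +1) → match; 1× O (charge -1) → match; 1× O → match; 2× Br → match.
Summing the matching environments: 1 + 1 + 1 + 2 = 5 matching atoms.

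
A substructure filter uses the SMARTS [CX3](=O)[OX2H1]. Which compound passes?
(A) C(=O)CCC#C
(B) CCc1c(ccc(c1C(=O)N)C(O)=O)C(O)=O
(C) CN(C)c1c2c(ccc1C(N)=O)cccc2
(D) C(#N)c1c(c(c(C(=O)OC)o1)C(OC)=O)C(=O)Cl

B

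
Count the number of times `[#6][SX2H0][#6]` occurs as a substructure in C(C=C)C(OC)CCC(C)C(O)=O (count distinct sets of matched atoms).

0

[#6][SX2H0][#6] is the SMARTS for a thioether: an aliphatic sulfur bridging two carbons with no H on the sulfur.
The molecule has a methoxy ether (-OCH3), but the bridging atom is O, not S; nothing else fits, so there are 0 matches.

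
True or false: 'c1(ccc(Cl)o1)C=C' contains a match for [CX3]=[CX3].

True

The pattern [CX3]=[CX3] describes a non-aromatic C=C double bond between two sp2 carbons — an alkene.
The molecule carries a vinyl group (-CH=CH2), whose atoms satisfy every constraint of the query, so the pattern matches.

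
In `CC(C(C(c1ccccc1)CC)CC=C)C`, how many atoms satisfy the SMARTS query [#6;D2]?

The query [#6;D2] means: any carbon bonded to exactly two heavy atoms.
Check the 16 heavy atoms by environment: 3× C (D2) → match; 3× C (D3) → no; 4× C (D1) → no; 1× c (aromatic, D3) → no; 5× c (aromatic, D2) → match.
Summing the matching environments: 3 + 5 = 8 matching atoms.

8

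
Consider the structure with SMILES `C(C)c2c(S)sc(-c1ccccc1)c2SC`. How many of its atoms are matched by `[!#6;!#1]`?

Check the 16 heavy atoms by environment: 1× s (aromatic) → match; 10× c (aromatic) → no; 3× C → no; 2× S → match.
Summing the matching environments: 1 + 2 = 3 matching atoms.

3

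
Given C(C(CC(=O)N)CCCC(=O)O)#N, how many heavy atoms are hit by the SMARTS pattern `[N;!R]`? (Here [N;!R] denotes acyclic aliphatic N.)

Check the 13 heavy atoms by environment: 8× C (acyclic) → no; 3× O (acyclic) → no; 2× N (acyclic) → match.
That gives 2 matching atoms.

2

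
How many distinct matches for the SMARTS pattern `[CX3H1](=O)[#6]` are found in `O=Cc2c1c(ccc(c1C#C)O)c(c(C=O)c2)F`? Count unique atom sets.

2

[CX3H1](=O)[#6] is the SMARTS for an aldehyde: an sp2 carbon with one H, double-bonded to O and single-bonded to carbon.
The molecule carries 2 separate instances of an aldehyde (-CHO) meeting every constraint; each maps to a distinct set of atoms, giving 2 matches.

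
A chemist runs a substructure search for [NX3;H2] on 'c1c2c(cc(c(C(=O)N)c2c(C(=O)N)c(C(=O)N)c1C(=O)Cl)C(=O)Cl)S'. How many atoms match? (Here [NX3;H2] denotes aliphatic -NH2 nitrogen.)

The query [NX3;H2] means: aliphatic N with 3 total connections, two of them H — an -NH2 nitrogen (amine or amide).
Check the 26 heavy atoms by environment: 8× c (aromatic, H0, X3) → no; 2× c (aromatic, H1, X3) → no; 5× C (H0, X3) → no; 5× O (H0, X1) → no; 2× Cl (H0, X1) → no; 3× N (H2, X3) → match; 1× S (H1, X2) → no.
That gives 3 matching atoms.

3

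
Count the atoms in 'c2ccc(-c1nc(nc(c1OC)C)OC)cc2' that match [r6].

Check the 17 heavy atoms by environment: 2× n (aromatic, in 6-ring) → match; 10× c (aromatic, in 6-ring) → match; 2× O (acyclic) → no; 3× C (acyclic) → no.
Summing the matching environments: 2 + 10 = 12 matching atoms.

12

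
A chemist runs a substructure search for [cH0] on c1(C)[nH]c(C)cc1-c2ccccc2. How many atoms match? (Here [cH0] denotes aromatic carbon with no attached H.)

The query [cH0] means: aromatic carbon with no attached hydrogen (substituted or ring-fusion).
Check the 13 heavy atoms by environment: 1× n (aromatic, H1) → no; 4× c (aromatic, H0) → match; 6× c (aromatic, H1) → no; 2× C (H3) → no.
That gives 4 matching atoms.

4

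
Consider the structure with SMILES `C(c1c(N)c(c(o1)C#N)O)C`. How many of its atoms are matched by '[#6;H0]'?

The query [#6;H0] means: any carbon with no attached hydrogen.
Check the 11 heavy atoms by environment: 1× o (aromatic, H0) → no; 4× c (aromatic, H0) → match; 1× O (H1) → no; 1× N (H2) → no; 1× C (H0) → match; 1× N (H0) → no; 1× C (H2) → no; 1× C (H3) → no.
Summing the matching environments: 4 + 1 = 5 matching atoms.

5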